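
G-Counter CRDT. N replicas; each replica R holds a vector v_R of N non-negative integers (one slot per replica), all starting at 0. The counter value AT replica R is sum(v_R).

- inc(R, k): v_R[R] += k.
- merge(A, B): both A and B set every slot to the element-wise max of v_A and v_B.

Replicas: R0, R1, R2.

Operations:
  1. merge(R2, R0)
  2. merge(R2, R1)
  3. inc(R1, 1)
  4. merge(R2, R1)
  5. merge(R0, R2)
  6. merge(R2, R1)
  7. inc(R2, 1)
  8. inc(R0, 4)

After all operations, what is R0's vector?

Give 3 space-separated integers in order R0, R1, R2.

Answer: 4 1 0

Derivation:
Op 1: merge R2<->R0 -> R2=(0,0,0) R0=(0,0,0)
Op 2: merge R2<->R1 -> R2=(0,0,0) R1=(0,0,0)
Op 3: inc R1 by 1 -> R1=(0,1,0) value=1
Op 4: merge R2<->R1 -> R2=(0,1,0) R1=(0,1,0)
Op 5: merge R0<->R2 -> R0=(0,1,0) R2=(0,1,0)
Op 6: merge R2<->R1 -> R2=(0,1,0) R1=(0,1,0)
Op 7: inc R2 by 1 -> R2=(0,1,1) value=2
Op 8: inc R0 by 4 -> R0=(4,1,0) value=5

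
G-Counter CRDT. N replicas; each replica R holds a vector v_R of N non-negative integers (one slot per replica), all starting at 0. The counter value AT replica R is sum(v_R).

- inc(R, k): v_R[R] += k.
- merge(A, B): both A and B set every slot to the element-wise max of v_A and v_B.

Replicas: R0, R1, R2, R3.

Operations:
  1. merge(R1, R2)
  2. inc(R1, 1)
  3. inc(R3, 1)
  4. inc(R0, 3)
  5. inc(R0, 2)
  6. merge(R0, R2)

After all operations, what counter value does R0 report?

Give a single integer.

Answer: 5

Derivation:
Op 1: merge R1<->R2 -> R1=(0,0,0,0) R2=(0,0,0,0)
Op 2: inc R1 by 1 -> R1=(0,1,0,0) value=1
Op 3: inc R3 by 1 -> R3=(0,0,0,1) value=1
Op 4: inc R0 by 3 -> R0=(3,0,0,0) value=3
Op 5: inc R0 by 2 -> R0=(5,0,0,0) value=5
Op 6: merge R0<->R2 -> R0=(5,0,0,0) R2=(5,0,0,0)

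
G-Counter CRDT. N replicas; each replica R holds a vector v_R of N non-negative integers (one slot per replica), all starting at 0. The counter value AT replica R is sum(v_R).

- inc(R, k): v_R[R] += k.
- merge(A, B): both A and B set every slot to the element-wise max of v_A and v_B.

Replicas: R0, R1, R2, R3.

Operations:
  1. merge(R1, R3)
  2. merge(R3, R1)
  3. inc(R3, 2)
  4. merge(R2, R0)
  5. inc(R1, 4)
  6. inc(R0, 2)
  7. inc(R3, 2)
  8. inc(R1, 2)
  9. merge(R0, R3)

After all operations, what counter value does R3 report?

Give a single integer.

Answer: 6

Derivation:
Op 1: merge R1<->R3 -> R1=(0,0,0,0) R3=(0,0,0,0)
Op 2: merge R3<->R1 -> R3=(0,0,0,0) R1=(0,0,0,0)
Op 3: inc R3 by 2 -> R3=(0,0,0,2) value=2
Op 4: merge R2<->R0 -> R2=(0,0,0,0) R0=(0,0,0,0)
Op 5: inc R1 by 4 -> R1=(0,4,0,0) value=4
Op 6: inc R0 by 2 -> R0=(2,0,0,0) value=2
Op 7: inc R3 by 2 -> R3=(0,0,0,4) value=4
Op 8: inc R1 by 2 -> R1=(0,6,0,0) value=6
Op 9: merge R0<->R3 -> R0=(2,0,0,4) R3=(2,0,0,4)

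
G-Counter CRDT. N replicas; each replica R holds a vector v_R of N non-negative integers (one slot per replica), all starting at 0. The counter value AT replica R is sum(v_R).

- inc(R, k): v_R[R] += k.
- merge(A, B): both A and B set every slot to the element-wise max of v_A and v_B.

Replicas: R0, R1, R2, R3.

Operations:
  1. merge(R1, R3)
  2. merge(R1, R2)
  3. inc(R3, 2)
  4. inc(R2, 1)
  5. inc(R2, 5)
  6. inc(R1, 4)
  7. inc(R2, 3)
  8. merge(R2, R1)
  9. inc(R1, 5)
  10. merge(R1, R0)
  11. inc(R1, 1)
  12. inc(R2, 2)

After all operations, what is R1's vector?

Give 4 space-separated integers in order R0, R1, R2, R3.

Answer: 0 10 9 0

Derivation:
Op 1: merge R1<->R3 -> R1=(0,0,0,0) R3=(0,0,0,0)
Op 2: merge R1<->R2 -> R1=(0,0,0,0) R2=(0,0,0,0)
Op 3: inc R3 by 2 -> R3=(0,0,0,2) value=2
Op 4: inc R2 by 1 -> R2=(0,0,1,0) value=1
Op 5: inc R2 by 5 -> R2=(0,0,6,0) value=6
Op 6: inc R1 by 4 -> R1=(0,4,0,0) value=4
Op 7: inc R2 by 3 -> R2=(0,0,9,0) value=9
Op 8: merge R2<->R1 -> R2=(0,4,9,0) R1=(0,4,9,0)
Op 9: inc R1 by 5 -> R1=(0,9,9,0) value=18
Op 10: merge R1<->R0 -> R1=(0,9,9,0) R0=(0,9,9,0)
Op 11: inc R1 by 1 -> R1=(0,10,9,0) value=19
Op 12: inc R2 by 2 -> R2=(0,4,11,0) value=15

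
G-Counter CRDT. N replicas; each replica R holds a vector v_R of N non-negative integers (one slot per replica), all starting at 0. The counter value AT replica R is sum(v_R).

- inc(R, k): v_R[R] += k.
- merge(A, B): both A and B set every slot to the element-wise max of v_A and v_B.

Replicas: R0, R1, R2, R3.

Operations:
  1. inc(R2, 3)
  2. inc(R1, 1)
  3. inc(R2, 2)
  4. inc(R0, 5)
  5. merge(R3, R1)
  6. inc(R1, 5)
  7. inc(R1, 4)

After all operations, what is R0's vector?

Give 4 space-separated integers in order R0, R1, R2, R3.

Answer: 5 0 0 0

Derivation:
Op 1: inc R2 by 3 -> R2=(0,0,3,0) value=3
Op 2: inc R1 by 1 -> R1=(0,1,0,0) value=1
Op 3: inc R2 by 2 -> R2=(0,0,5,0) value=5
Op 4: inc R0 by 5 -> R0=(5,0,0,0) value=5
Op 5: merge R3<->R1 -> R3=(0,1,0,0) R1=(0,1,0,0)
Op 6: inc R1 by 5 -> R1=(0,6,0,0) value=6
Op 7: inc R1 by 4 -> R1=(0,10,0,0) value=10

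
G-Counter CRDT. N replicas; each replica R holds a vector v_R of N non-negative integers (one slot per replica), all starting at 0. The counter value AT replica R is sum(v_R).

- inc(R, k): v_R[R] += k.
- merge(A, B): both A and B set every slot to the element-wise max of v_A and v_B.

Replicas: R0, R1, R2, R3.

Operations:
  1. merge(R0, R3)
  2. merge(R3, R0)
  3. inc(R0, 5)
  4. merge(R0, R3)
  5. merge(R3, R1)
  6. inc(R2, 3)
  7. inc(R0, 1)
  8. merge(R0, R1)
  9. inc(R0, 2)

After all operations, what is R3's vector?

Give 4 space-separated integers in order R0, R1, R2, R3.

Answer: 5 0 0 0

Derivation:
Op 1: merge R0<->R3 -> R0=(0,0,0,0) R3=(0,0,0,0)
Op 2: merge R3<->R0 -> R3=(0,0,0,0) R0=(0,0,0,0)
Op 3: inc R0 by 5 -> R0=(5,0,0,0) value=5
Op 4: merge R0<->R3 -> R0=(5,0,0,0) R3=(5,0,0,0)
Op 5: merge R3<->R1 -> R3=(5,0,0,0) R1=(5,0,0,0)
Op 6: inc R2 by 3 -> R2=(0,0,3,0) value=3
Op 7: inc R0 by 1 -> R0=(6,0,0,0) value=6
Op 8: merge R0<->R1 -> R0=(6,0,0,0) R1=(6,0,0,0)
Op 9: inc R0 by 2 -> R0=(8,0,0,0) value=8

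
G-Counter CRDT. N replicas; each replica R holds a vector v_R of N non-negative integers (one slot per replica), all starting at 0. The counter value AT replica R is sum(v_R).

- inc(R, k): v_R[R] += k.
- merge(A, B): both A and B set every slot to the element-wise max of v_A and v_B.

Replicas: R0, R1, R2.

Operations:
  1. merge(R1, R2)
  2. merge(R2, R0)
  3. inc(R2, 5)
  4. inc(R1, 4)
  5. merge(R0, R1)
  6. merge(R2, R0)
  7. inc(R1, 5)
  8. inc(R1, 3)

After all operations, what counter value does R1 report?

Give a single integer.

Op 1: merge R1<->R2 -> R1=(0,0,0) R2=(0,0,0)
Op 2: merge R2<->R0 -> R2=(0,0,0) R0=(0,0,0)
Op 3: inc R2 by 5 -> R2=(0,0,5) value=5
Op 4: inc R1 by 4 -> R1=(0,4,0) value=4
Op 5: merge R0<->R1 -> R0=(0,4,0) R1=(0,4,0)
Op 6: merge R2<->R0 -> R2=(0,4,5) R0=(0,4,5)
Op 7: inc R1 by 5 -> R1=(0,9,0) value=9
Op 8: inc R1 by 3 -> R1=(0,12,0) value=12

Answer: 12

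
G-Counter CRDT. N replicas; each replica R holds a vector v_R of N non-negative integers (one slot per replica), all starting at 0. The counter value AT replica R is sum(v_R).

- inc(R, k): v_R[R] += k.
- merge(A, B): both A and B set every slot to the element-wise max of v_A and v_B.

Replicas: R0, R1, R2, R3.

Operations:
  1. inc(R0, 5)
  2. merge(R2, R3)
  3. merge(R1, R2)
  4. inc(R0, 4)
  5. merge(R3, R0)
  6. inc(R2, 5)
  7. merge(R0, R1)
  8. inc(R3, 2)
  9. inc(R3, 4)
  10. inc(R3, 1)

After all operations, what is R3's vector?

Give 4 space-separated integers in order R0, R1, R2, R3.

Op 1: inc R0 by 5 -> R0=(5,0,0,0) value=5
Op 2: merge R2<->R3 -> R2=(0,0,0,0) R3=(0,0,0,0)
Op 3: merge R1<->R2 -> R1=(0,0,0,0) R2=(0,0,0,0)
Op 4: inc R0 by 4 -> R0=(9,0,0,0) value=9
Op 5: merge R3<->R0 -> R3=(9,0,0,0) R0=(9,0,0,0)
Op 6: inc R2 by 5 -> R2=(0,0,5,0) value=5
Op 7: merge R0<->R1 -> R0=(9,0,0,0) R1=(9,0,0,0)
Op 8: inc R3 by 2 -> R3=(9,0,0,2) value=11
Op 9: inc R3 by 4 -> R3=(9,0,0,6) value=15
Op 10: inc R3 by 1 -> R3=(9,0,0,7) value=16

Answer: 9 0 0 7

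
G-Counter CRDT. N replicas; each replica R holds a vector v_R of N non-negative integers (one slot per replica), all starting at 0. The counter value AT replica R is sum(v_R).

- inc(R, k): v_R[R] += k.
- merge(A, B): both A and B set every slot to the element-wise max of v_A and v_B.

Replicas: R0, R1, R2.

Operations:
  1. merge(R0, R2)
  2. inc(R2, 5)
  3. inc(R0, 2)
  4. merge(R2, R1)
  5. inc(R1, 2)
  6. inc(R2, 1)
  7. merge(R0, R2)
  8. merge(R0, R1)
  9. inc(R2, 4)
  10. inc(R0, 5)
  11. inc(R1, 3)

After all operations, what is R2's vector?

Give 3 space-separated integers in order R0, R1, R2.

Answer: 2 0 10

Derivation:
Op 1: merge R0<->R2 -> R0=(0,0,0) R2=(0,0,0)
Op 2: inc R2 by 5 -> R2=(0,0,5) value=5
Op 3: inc R0 by 2 -> R0=(2,0,0) value=2
Op 4: merge R2<->R1 -> R2=(0,0,5) R1=(0,0,5)
Op 5: inc R1 by 2 -> R1=(0,2,5) value=7
Op 6: inc R2 by 1 -> R2=(0,0,6) value=6
Op 7: merge R0<->R2 -> R0=(2,0,6) R2=(2,0,6)
Op 8: merge R0<->R1 -> R0=(2,2,6) R1=(2,2,6)
Op 9: inc R2 by 4 -> R2=(2,0,10) value=12
Op 10: inc R0 by 5 -> R0=(7,2,6) value=15
Op 11: inc R1 by 3 -> R1=(2,5,6) value=13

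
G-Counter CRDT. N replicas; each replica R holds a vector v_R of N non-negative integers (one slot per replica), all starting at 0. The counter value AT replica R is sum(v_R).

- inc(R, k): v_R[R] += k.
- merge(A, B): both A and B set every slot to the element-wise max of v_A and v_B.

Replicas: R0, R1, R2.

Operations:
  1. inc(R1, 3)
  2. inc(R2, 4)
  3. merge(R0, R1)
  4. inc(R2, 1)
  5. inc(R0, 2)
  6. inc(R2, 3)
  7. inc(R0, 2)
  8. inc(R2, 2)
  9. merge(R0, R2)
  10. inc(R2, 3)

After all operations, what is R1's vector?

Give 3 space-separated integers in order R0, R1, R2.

Op 1: inc R1 by 3 -> R1=(0,3,0) value=3
Op 2: inc R2 by 4 -> R2=(0,0,4) value=4
Op 3: merge R0<->R1 -> R0=(0,3,0) R1=(0,3,0)
Op 4: inc R2 by 1 -> R2=(0,0,5) value=5
Op 5: inc R0 by 2 -> R0=(2,3,0) value=5
Op 6: inc R2 by 3 -> R2=(0,0,8) value=8
Op 7: inc R0 by 2 -> R0=(4,3,0) value=7
Op 8: inc R2 by 2 -> R2=(0,0,10) value=10
Op 9: merge R0<->R2 -> R0=(4,3,10) R2=(4,3,10)
Op 10: inc R2 by 3 -> R2=(4,3,13) value=20

Answer: 0 3 0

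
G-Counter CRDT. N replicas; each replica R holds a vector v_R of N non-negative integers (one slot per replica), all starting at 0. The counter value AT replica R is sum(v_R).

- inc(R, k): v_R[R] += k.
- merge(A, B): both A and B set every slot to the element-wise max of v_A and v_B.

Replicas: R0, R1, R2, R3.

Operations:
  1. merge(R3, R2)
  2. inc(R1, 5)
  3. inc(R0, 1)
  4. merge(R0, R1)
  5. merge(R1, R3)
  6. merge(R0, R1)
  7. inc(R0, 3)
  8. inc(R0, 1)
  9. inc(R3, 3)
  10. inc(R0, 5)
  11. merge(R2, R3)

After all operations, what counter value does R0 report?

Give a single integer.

Op 1: merge R3<->R2 -> R3=(0,0,0,0) R2=(0,0,0,0)
Op 2: inc R1 by 5 -> R1=(0,5,0,0) value=5
Op 3: inc R0 by 1 -> R0=(1,0,0,0) value=1
Op 4: merge R0<->R1 -> R0=(1,5,0,0) R1=(1,5,0,0)
Op 5: merge R1<->R3 -> R1=(1,5,0,0) R3=(1,5,0,0)
Op 6: merge R0<->R1 -> R0=(1,5,0,0) R1=(1,5,0,0)
Op 7: inc R0 by 3 -> R0=(4,5,0,0) value=9
Op 8: inc R0 by 1 -> R0=(5,5,0,0) value=10
Op 9: inc R3 by 3 -> R3=(1,5,0,3) value=9
Op 10: inc R0 by 5 -> R0=(10,5,0,0) value=15
Op 11: merge R2<->R3 -> R2=(1,5,0,3) R3=(1,5,0,3)

Answer: 15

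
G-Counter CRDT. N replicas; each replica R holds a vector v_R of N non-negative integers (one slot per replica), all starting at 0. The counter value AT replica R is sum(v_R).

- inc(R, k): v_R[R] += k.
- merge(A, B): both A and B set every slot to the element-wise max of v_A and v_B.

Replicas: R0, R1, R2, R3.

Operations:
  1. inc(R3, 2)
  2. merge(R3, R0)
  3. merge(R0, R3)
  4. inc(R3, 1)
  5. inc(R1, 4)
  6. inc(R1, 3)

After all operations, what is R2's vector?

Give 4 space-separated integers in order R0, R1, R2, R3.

Op 1: inc R3 by 2 -> R3=(0,0,0,2) value=2
Op 2: merge R3<->R0 -> R3=(0,0,0,2) R0=(0,0,0,2)
Op 3: merge R0<->R3 -> R0=(0,0,0,2) R3=(0,0,0,2)
Op 4: inc R3 by 1 -> R3=(0,0,0,3) value=3
Op 5: inc R1 by 4 -> R1=(0,4,0,0) value=4
Op 6: inc R1 by 3 -> R1=(0,7,0,0) value=7

Answer: 0 0 0 0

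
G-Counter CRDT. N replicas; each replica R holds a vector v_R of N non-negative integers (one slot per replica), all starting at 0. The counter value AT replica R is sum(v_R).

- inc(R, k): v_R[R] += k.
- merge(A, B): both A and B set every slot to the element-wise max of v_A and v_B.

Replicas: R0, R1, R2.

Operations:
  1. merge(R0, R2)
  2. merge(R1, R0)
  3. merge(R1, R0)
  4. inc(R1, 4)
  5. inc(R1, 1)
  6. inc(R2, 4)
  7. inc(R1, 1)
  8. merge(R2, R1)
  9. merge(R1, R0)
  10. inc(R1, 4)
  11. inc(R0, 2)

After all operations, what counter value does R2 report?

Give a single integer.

Op 1: merge R0<->R2 -> R0=(0,0,0) R2=(0,0,0)
Op 2: merge R1<->R0 -> R1=(0,0,0) R0=(0,0,0)
Op 3: merge R1<->R0 -> R1=(0,0,0) R0=(0,0,0)
Op 4: inc R1 by 4 -> R1=(0,4,0) value=4
Op 5: inc R1 by 1 -> R1=(0,5,0) value=5
Op 6: inc R2 by 4 -> R2=(0,0,4) value=4
Op 7: inc R1 by 1 -> R1=(0,6,0) value=6
Op 8: merge R2<->R1 -> R2=(0,6,4) R1=(0,6,4)
Op 9: merge R1<->R0 -> R1=(0,6,4) R0=(0,6,4)
Op 10: inc R1 by 4 -> R1=(0,10,4) value=14
Op 11: inc R0 by 2 -> R0=(2,6,4) value=12

Answer: 10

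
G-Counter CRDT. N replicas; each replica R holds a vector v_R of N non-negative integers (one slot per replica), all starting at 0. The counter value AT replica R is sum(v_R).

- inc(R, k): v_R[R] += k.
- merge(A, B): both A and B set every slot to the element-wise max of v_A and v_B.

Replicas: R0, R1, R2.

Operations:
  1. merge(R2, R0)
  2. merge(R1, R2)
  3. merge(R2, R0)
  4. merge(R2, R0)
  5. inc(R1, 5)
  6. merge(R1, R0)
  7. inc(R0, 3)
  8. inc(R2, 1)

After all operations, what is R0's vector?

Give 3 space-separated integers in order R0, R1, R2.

Op 1: merge R2<->R0 -> R2=(0,0,0) R0=(0,0,0)
Op 2: merge R1<->R2 -> R1=(0,0,0) R2=(0,0,0)
Op 3: merge R2<->R0 -> R2=(0,0,0) R0=(0,0,0)
Op 4: merge R2<->R0 -> R2=(0,0,0) R0=(0,0,0)
Op 5: inc R1 by 5 -> R1=(0,5,0) value=5
Op 6: merge R1<->R0 -> R1=(0,5,0) R0=(0,5,0)
Op 7: inc R0 by 3 -> R0=(3,5,0) value=8
Op 8: inc R2 by 1 -> R2=(0,0,1) value=1

Answer: 3 5 0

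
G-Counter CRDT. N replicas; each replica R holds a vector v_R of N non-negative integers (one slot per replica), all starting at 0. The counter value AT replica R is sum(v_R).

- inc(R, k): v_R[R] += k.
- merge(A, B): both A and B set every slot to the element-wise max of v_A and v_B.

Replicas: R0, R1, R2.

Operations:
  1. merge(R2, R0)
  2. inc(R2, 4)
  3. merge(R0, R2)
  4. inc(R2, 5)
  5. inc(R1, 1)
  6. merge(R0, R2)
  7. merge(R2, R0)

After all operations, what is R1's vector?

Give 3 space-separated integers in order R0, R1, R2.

Op 1: merge R2<->R0 -> R2=(0,0,0) R0=(0,0,0)
Op 2: inc R2 by 4 -> R2=(0,0,4) value=4
Op 3: merge R0<->R2 -> R0=(0,0,4) R2=(0,0,4)
Op 4: inc R2 by 5 -> R2=(0,0,9) value=9
Op 5: inc R1 by 1 -> R1=(0,1,0) value=1
Op 6: merge R0<->R2 -> R0=(0,0,9) R2=(0,0,9)
Op 7: merge R2<->R0 -> R2=(0,0,9) R0=(0,0,9)

Answer: 0 1 0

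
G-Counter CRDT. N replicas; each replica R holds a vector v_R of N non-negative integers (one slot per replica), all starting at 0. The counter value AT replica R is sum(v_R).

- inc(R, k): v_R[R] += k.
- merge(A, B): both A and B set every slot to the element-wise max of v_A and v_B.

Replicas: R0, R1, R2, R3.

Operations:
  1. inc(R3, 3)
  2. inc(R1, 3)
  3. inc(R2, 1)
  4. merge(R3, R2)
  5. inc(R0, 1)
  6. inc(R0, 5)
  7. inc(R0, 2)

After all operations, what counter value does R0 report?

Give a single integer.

Answer: 8

Derivation:
Op 1: inc R3 by 3 -> R3=(0,0,0,3) value=3
Op 2: inc R1 by 3 -> R1=(0,3,0,0) value=3
Op 3: inc R2 by 1 -> R2=(0,0,1,0) value=1
Op 4: merge R3<->R2 -> R3=(0,0,1,3) R2=(0,0,1,3)
Op 5: inc R0 by 1 -> R0=(1,0,0,0) value=1
Op 6: inc R0 by 5 -> R0=(6,0,0,0) value=6
Op 7: inc R0 by 2 -> R0=(8,0,0,0) value=8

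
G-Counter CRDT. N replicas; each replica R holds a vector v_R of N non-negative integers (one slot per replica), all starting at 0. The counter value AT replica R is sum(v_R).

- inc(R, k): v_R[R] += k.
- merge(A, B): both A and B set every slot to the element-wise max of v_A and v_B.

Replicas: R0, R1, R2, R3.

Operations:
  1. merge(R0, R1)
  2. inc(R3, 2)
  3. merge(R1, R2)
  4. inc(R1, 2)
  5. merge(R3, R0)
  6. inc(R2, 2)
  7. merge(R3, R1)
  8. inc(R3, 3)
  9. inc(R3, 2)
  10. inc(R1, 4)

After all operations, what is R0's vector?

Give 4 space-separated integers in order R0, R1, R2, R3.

Op 1: merge R0<->R1 -> R0=(0,0,0,0) R1=(0,0,0,0)
Op 2: inc R3 by 2 -> R3=(0,0,0,2) value=2
Op 3: merge R1<->R2 -> R1=(0,0,0,0) R2=(0,0,0,0)
Op 4: inc R1 by 2 -> R1=(0,2,0,0) value=2
Op 5: merge R3<->R0 -> R3=(0,0,0,2) R0=(0,0,0,2)
Op 6: inc R2 by 2 -> R2=(0,0,2,0) value=2
Op 7: merge R3<->R1 -> R3=(0,2,0,2) R1=(0,2,0,2)
Op 8: inc R3 by 3 -> R3=(0,2,0,5) value=7
Op 9: inc R3 by 2 -> R3=(0,2,0,7) value=9
Op 10: inc R1 by 4 -> R1=(0,6,0,2) value=8

Answer: 0 0 0 2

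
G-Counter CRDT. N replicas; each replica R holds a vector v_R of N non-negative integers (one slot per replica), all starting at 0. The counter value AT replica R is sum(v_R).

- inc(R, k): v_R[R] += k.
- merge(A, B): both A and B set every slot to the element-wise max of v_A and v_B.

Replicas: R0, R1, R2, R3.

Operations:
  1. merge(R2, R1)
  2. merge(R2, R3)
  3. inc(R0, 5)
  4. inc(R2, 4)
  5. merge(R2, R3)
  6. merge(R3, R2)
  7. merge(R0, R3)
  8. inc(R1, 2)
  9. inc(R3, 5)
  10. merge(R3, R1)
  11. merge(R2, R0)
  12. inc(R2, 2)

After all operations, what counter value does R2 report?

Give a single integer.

Op 1: merge R2<->R1 -> R2=(0,0,0,0) R1=(0,0,0,0)
Op 2: merge R2<->R3 -> R2=(0,0,0,0) R3=(0,0,0,0)
Op 3: inc R0 by 5 -> R0=(5,0,0,0) value=5
Op 4: inc R2 by 4 -> R2=(0,0,4,0) value=4
Op 5: merge R2<->R3 -> R2=(0,0,4,0) R3=(0,0,4,0)
Op 6: merge R3<->R2 -> R3=(0,0,4,0) R2=(0,0,4,0)
Op 7: merge R0<->R3 -> R0=(5,0,4,0) R3=(5,0,4,0)
Op 8: inc R1 by 2 -> R1=(0,2,0,0) value=2
Op 9: inc R3 by 5 -> R3=(5,0,4,5) value=14
Op 10: merge R3<->R1 -> R3=(5,2,4,5) R1=(5,2,4,5)
Op 11: merge R2<->R0 -> R2=(5,0,4,0) R0=(5,0,4,0)
Op 12: inc R2 by 2 -> R2=(5,0,6,0) value=11

Answer: 11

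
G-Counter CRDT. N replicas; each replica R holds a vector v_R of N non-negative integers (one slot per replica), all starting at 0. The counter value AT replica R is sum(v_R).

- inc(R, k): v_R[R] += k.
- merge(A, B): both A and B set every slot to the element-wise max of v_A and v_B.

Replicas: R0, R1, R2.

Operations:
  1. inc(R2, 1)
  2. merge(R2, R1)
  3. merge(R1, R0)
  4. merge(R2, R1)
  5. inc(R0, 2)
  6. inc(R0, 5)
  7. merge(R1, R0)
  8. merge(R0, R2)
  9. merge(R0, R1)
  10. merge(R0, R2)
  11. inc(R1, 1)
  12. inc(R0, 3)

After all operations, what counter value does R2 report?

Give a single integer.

Answer: 8

Derivation:
Op 1: inc R2 by 1 -> R2=(0,0,1) value=1
Op 2: merge R2<->R1 -> R2=(0,0,1) R1=(0,0,1)
Op 3: merge R1<->R0 -> R1=(0,0,1) R0=(0,0,1)
Op 4: merge R2<->R1 -> R2=(0,0,1) R1=(0,0,1)
Op 5: inc R0 by 2 -> R0=(2,0,1) value=3
Op 6: inc R0 by 5 -> R0=(7,0,1) value=8
Op 7: merge R1<->R0 -> R1=(7,0,1) R0=(7,0,1)
Op 8: merge R0<->R2 -> R0=(7,0,1) R2=(7,0,1)
Op 9: merge R0<->R1 -> R0=(7,0,1) R1=(7,0,1)
Op 10: merge R0<->R2 -> R0=(7,0,1) R2=(7,0,1)
Op 11: inc R1 by 1 -> R1=(7,1,1) value=9
Op 12: inc R0 by 3 -> R0=(10,0,1) value=11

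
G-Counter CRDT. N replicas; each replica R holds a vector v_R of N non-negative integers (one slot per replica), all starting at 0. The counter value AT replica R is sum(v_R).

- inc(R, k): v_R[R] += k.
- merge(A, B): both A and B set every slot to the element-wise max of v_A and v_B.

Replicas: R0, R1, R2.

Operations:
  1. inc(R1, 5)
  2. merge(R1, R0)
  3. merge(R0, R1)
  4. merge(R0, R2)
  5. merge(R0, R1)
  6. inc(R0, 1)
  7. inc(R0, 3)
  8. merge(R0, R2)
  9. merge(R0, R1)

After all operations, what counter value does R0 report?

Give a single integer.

Op 1: inc R1 by 5 -> R1=(0,5,0) value=5
Op 2: merge R1<->R0 -> R1=(0,5,0) R0=(0,5,0)
Op 3: merge R0<->R1 -> R0=(0,5,0) R1=(0,5,0)
Op 4: merge R0<->R2 -> R0=(0,5,0) R2=(0,5,0)
Op 5: merge R0<->R1 -> R0=(0,5,0) R1=(0,5,0)
Op 6: inc R0 by 1 -> R0=(1,5,0) value=6
Op 7: inc R0 by 3 -> R0=(4,5,0) value=9
Op 8: merge R0<->R2 -> R0=(4,5,0) R2=(4,5,0)
Op 9: merge R0<->R1 -> R0=(4,5,0) R1=(4,5,0)

Answer: 9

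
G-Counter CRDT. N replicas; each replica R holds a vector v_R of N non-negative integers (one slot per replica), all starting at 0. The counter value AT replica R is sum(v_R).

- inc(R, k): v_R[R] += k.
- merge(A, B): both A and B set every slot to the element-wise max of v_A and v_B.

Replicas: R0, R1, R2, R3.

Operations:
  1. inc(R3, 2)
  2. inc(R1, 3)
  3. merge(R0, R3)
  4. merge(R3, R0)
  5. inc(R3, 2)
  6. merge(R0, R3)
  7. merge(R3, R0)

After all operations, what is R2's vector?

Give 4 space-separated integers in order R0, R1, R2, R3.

Answer: 0 0 0 0

Derivation:
Op 1: inc R3 by 2 -> R3=(0,0,0,2) value=2
Op 2: inc R1 by 3 -> R1=(0,3,0,0) value=3
Op 3: merge R0<->R3 -> R0=(0,0,0,2) R3=(0,0,0,2)
Op 4: merge R3<->R0 -> R3=(0,0,0,2) R0=(0,0,0,2)
Op 5: inc R3 by 2 -> R3=(0,0,0,4) value=4
Op 6: merge R0<->R3 -> R0=(0,0,0,4) R3=(0,0,0,4)
Op 7: merge R3<->R0 -> R3=(0,0,0,4) R0=(0,0,0,4)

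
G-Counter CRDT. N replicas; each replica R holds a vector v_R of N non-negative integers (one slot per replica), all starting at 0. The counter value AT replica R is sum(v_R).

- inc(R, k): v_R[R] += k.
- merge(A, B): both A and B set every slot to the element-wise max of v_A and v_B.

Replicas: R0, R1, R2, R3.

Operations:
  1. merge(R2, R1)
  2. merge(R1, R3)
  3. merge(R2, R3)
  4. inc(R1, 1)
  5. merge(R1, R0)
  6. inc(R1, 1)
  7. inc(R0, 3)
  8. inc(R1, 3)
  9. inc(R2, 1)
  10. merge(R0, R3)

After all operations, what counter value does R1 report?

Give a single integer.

Answer: 5

Derivation:
Op 1: merge R2<->R1 -> R2=(0,0,0,0) R1=(0,0,0,0)
Op 2: merge R1<->R3 -> R1=(0,0,0,0) R3=(0,0,0,0)
Op 3: merge R2<->R3 -> R2=(0,0,0,0) R3=(0,0,0,0)
Op 4: inc R1 by 1 -> R1=(0,1,0,0) value=1
Op 5: merge R1<->R0 -> R1=(0,1,0,0) R0=(0,1,0,0)
Op 6: inc R1 by 1 -> R1=(0,2,0,0) value=2
Op 7: inc R0 by 3 -> R0=(3,1,0,0) value=4
Op 8: inc R1 by 3 -> R1=(0,5,0,0) value=5
Op 9: inc R2 by 1 -> R2=(0,0,1,0) value=1
Op 10: merge R0<->R3 -> R0=(3,1,0,0) R3=(3,1,0,0)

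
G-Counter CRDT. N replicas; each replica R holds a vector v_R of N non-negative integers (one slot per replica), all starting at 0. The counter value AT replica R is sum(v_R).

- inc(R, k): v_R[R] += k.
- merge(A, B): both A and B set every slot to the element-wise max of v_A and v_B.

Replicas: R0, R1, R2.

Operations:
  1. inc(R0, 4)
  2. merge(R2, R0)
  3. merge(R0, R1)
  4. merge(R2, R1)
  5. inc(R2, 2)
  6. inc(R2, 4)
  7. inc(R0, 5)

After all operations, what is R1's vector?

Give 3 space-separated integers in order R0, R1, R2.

Op 1: inc R0 by 4 -> R0=(4,0,0) value=4
Op 2: merge R2<->R0 -> R2=(4,0,0) R0=(4,0,0)
Op 3: merge R0<->R1 -> R0=(4,0,0) R1=(4,0,0)
Op 4: merge R2<->R1 -> R2=(4,0,0) R1=(4,0,0)
Op 5: inc R2 by 2 -> R2=(4,0,2) value=6
Op 6: inc R2 by 4 -> R2=(4,0,6) value=10
Op 7: inc R0 by 5 -> R0=(9,0,0) value=9

Answer: 4 0 0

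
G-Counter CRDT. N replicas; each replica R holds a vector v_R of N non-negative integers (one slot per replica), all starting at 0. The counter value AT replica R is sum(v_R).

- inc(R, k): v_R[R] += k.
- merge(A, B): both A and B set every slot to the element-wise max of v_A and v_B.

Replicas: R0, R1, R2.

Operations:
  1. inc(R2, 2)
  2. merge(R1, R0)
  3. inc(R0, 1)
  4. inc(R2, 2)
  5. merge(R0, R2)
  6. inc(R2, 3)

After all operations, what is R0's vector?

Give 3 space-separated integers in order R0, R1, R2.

Answer: 1 0 4

Derivation:
Op 1: inc R2 by 2 -> R2=(0,0,2) value=2
Op 2: merge R1<->R0 -> R1=(0,0,0) R0=(0,0,0)
Op 3: inc R0 by 1 -> R0=(1,0,0) value=1
Op 4: inc R2 by 2 -> R2=(0,0,4) value=4
Op 5: merge R0<->R2 -> R0=(1,0,4) R2=(1,0,4)
Op 6: inc R2 by 3 -> R2=(1,0,7) value=8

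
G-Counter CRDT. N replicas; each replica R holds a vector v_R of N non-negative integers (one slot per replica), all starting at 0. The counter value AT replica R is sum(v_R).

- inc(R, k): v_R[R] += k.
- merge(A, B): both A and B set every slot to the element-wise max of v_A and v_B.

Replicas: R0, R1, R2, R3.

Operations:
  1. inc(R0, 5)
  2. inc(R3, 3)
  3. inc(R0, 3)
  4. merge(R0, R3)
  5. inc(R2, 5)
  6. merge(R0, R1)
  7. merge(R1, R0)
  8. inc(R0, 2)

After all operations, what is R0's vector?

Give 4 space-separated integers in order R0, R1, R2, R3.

Op 1: inc R0 by 5 -> R0=(5,0,0,0) value=5
Op 2: inc R3 by 3 -> R3=(0,0,0,3) value=3
Op 3: inc R0 by 3 -> R0=(8,0,0,0) value=8
Op 4: merge R0<->R3 -> R0=(8,0,0,3) R3=(8,0,0,3)
Op 5: inc R2 by 5 -> R2=(0,0,5,0) value=5
Op 6: merge R0<->R1 -> R0=(8,0,0,3) R1=(8,0,0,3)
Op 7: merge R1<->R0 -> R1=(8,0,0,3) R0=(8,0,0,3)
Op 8: inc R0 by 2 -> R0=(10,0,0,3) value=13

Answer: 10 0 0 3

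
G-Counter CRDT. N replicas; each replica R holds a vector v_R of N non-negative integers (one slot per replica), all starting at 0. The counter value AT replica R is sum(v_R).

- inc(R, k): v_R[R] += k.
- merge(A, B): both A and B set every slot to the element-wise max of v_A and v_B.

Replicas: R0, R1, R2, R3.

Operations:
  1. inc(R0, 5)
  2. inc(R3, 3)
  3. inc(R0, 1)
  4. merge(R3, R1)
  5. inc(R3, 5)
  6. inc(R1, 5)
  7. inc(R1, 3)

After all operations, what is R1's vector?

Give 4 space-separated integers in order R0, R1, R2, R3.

Op 1: inc R0 by 5 -> R0=(5,0,0,0) value=5
Op 2: inc R3 by 3 -> R3=(0,0,0,3) value=3
Op 3: inc R0 by 1 -> R0=(6,0,0,0) value=6
Op 4: merge R3<->R1 -> R3=(0,0,0,3) R1=(0,0,0,3)
Op 5: inc R3 by 5 -> R3=(0,0,0,8) value=8
Op 6: inc R1 by 5 -> R1=(0,5,0,3) value=8
Op 7: inc R1 by 3 -> R1=(0,8,0,3) value=11

Answer: 0 8 0 3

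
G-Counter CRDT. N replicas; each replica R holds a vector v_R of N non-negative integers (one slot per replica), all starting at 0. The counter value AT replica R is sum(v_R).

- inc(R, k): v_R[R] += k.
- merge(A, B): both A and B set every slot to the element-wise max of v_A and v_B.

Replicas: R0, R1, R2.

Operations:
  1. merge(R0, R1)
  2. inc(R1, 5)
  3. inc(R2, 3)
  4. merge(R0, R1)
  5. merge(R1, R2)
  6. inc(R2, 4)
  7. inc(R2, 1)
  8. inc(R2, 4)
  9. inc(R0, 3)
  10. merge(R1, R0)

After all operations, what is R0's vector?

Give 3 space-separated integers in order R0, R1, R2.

Op 1: merge R0<->R1 -> R0=(0,0,0) R1=(0,0,0)
Op 2: inc R1 by 5 -> R1=(0,5,0) value=5
Op 3: inc R2 by 3 -> R2=(0,0,3) value=3
Op 4: merge R0<->R1 -> R0=(0,5,0) R1=(0,5,0)
Op 5: merge R1<->R2 -> R1=(0,5,3) R2=(0,5,3)
Op 6: inc R2 by 4 -> R2=(0,5,7) value=12
Op 7: inc R2 by 1 -> R2=(0,5,8) value=13
Op 8: inc R2 by 4 -> R2=(0,5,12) value=17
Op 9: inc R0 by 3 -> R0=(3,5,0) value=8
Op 10: merge R1<->R0 -> R1=(3,5,3) R0=(3,5,3)

Answer: 3 5 3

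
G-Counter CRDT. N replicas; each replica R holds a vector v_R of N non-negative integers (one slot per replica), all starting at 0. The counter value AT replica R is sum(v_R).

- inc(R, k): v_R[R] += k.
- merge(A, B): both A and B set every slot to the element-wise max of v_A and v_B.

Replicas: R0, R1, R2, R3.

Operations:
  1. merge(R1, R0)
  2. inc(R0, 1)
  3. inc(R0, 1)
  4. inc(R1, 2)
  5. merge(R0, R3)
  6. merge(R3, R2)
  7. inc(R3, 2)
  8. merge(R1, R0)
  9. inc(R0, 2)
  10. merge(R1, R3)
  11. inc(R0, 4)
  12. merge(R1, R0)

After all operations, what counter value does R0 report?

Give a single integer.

Op 1: merge R1<->R0 -> R1=(0,0,0,0) R0=(0,0,0,0)
Op 2: inc R0 by 1 -> R0=(1,0,0,0) value=1
Op 3: inc R0 by 1 -> R0=(2,0,0,0) value=2
Op 4: inc R1 by 2 -> R1=(0,2,0,0) value=2
Op 5: merge R0<->R3 -> R0=(2,0,0,0) R3=(2,0,0,0)
Op 6: merge R3<->R2 -> R3=(2,0,0,0) R2=(2,0,0,0)
Op 7: inc R3 by 2 -> R3=(2,0,0,2) value=4
Op 8: merge R1<->R0 -> R1=(2,2,0,0) R0=(2,2,0,0)
Op 9: inc R0 by 2 -> R0=(4,2,0,0) value=6
Op 10: merge R1<->R3 -> R1=(2,2,0,2) R3=(2,2,0,2)
Op 11: inc R0 by 4 -> R0=(8,2,0,0) value=10
Op 12: merge R1<->R0 -> R1=(8,2,0,2) R0=(8,2,0,2)

Answer: 12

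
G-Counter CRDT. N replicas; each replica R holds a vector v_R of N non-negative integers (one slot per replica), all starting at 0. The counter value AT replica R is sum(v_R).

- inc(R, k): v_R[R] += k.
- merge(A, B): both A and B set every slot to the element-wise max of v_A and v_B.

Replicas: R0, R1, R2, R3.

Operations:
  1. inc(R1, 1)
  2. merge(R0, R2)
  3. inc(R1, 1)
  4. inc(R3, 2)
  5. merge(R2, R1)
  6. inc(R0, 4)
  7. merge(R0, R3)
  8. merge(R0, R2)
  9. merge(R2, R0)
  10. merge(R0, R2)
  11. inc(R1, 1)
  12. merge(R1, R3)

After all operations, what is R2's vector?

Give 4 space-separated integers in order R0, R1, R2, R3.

Answer: 4 2 0 2

Derivation:
Op 1: inc R1 by 1 -> R1=(0,1,0,0) value=1
Op 2: merge R0<->R2 -> R0=(0,0,0,0) R2=(0,0,0,0)
Op 3: inc R1 by 1 -> R1=(0,2,0,0) value=2
Op 4: inc R3 by 2 -> R3=(0,0,0,2) value=2
Op 5: merge R2<->R1 -> R2=(0,2,0,0) R1=(0,2,0,0)
Op 6: inc R0 by 4 -> R0=(4,0,0,0) value=4
Op 7: merge R0<->R3 -> R0=(4,0,0,2) R3=(4,0,0,2)
Op 8: merge R0<->R2 -> R0=(4,2,0,2) R2=(4,2,0,2)
Op 9: merge R2<->R0 -> R2=(4,2,0,2) R0=(4,2,0,2)
Op 10: merge R0<->R2 -> R0=(4,2,0,2) R2=(4,2,0,2)
Op 11: inc R1 by 1 -> R1=(0,3,0,0) value=3
Op 12: merge R1<->R3 -> R1=(4,3,0,2) R3=(4,3,0,2)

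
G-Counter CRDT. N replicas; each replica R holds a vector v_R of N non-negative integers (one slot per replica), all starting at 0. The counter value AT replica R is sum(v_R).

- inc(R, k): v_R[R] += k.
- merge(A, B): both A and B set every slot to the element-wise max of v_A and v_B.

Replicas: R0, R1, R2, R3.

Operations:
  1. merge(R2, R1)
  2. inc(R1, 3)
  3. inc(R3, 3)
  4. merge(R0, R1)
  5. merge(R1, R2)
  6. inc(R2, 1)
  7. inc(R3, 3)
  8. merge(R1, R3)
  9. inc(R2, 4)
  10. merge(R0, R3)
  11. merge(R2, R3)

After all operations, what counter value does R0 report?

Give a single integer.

Op 1: merge R2<->R1 -> R2=(0,0,0,0) R1=(0,0,0,0)
Op 2: inc R1 by 3 -> R1=(0,3,0,0) value=3
Op 3: inc R3 by 3 -> R3=(0,0,0,3) value=3
Op 4: merge R0<->R1 -> R0=(0,3,0,0) R1=(0,3,0,0)
Op 5: merge R1<->R2 -> R1=(0,3,0,0) R2=(0,3,0,0)
Op 6: inc R2 by 1 -> R2=(0,3,1,0) value=4
Op 7: inc R3 by 3 -> R3=(0,0,0,6) value=6
Op 8: merge R1<->R3 -> R1=(0,3,0,6) R3=(0,3,0,6)
Op 9: inc R2 by 4 -> R2=(0,3,5,0) value=8
Op 10: merge R0<->R3 -> R0=(0,3,0,6) R3=(0,3,0,6)
Op 11: merge R2<->R3 -> R2=(0,3,5,6) R3=(0,3,5,6)

Answer: 9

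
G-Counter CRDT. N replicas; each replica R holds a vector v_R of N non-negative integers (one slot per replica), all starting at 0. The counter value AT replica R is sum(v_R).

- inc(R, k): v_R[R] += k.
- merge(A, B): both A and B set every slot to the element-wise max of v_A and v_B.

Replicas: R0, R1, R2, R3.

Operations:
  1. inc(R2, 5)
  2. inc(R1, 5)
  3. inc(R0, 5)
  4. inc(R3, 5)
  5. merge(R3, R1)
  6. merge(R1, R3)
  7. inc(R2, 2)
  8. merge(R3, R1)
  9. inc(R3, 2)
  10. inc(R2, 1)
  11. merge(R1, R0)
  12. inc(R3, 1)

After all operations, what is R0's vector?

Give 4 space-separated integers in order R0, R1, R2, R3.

Answer: 5 5 0 5

Derivation:
Op 1: inc R2 by 5 -> R2=(0,0,5,0) value=5
Op 2: inc R1 by 5 -> R1=(0,5,0,0) value=5
Op 3: inc R0 by 5 -> R0=(5,0,0,0) value=5
Op 4: inc R3 by 5 -> R3=(0,0,0,5) value=5
Op 5: merge R3<->R1 -> R3=(0,5,0,5) R1=(0,5,0,5)
Op 6: merge R1<->R3 -> R1=(0,5,0,5) R3=(0,5,0,5)
Op 7: inc R2 by 2 -> R2=(0,0,7,0) value=7
Op 8: merge R3<->R1 -> R3=(0,5,0,5) R1=(0,5,0,5)
Op 9: inc R3 by 2 -> R3=(0,5,0,7) value=12
Op 10: inc R2 by 1 -> R2=(0,0,8,0) value=8
Op 11: merge R1<->R0 -> R1=(5,5,0,5) R0=(5,5,0,5)
Op 12: inc R3 by 1 -> R3=(0,5,0,8) value=13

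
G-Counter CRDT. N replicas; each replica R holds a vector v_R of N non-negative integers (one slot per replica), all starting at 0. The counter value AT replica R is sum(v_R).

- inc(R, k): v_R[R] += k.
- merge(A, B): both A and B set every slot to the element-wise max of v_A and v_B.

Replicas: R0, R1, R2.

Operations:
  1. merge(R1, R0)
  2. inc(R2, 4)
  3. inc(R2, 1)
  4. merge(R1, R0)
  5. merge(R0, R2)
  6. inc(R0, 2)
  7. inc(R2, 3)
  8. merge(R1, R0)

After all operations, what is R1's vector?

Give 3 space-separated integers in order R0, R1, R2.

Op 1: merge R1<->R0 -> R1=(0,0,0) R0=(0,0,0)
Op 2: inc R2 by 4 -> R2=(0,0,4) value=4
Op 3: inc R2 by 1 -> R2=(0,0,5) value=5
Op 4: merge R1<->R0 -> R1=(0,0,0) R0=(0,0,0)
Op 5: merge R0<->R2 -> R0=(0,0,5) R2=(0,0,5)
Op 6: inc R0 by 2 -> R0=(2,0,5) value=7
Op 7: inc R2 by 3 -> R2=(0,0,8) value=8
Op 8: merge R1<->R0 -> R1=(2,0,5) R0=(2,0,5)

Answer: 2 0 5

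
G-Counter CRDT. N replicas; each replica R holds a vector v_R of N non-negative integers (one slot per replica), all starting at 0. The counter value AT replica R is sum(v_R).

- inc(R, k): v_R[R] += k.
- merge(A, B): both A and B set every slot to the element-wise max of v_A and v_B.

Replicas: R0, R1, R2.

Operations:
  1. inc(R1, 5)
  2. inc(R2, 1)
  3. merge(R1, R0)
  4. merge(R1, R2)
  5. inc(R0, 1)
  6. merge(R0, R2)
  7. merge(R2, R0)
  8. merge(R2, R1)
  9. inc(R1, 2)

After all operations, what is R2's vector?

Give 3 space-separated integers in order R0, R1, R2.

Op 1: inc R1 by 5 -> R1=(0,5,0) value=5
Op 2: inc R2 by 1 -> R2=(0,0,1) value=1
Op 3: merge R1<->R0 -> R1=(0,5,0) R0=(0,5,0)
Op 4: merge R1<->R2 -> R1=(0,5,1) R2=(0,5,1)
Op 5: inc R0 by 1 -> R0=(1,5,0) value=6
Op 6: merge R0<->R2 -> R0=(1,5,1) R2=(1,5,1)
Op 7: merge R2<->R0 -> R2=(1,5,1) R0=(1,5,1)
Op 8: merge R2<->R1 -> R2=(1,5,1) R1=(1,5,1)
Op 9: inc R1 by 2 -> R1=(1,7,1) value=9

Answer: 1 5 1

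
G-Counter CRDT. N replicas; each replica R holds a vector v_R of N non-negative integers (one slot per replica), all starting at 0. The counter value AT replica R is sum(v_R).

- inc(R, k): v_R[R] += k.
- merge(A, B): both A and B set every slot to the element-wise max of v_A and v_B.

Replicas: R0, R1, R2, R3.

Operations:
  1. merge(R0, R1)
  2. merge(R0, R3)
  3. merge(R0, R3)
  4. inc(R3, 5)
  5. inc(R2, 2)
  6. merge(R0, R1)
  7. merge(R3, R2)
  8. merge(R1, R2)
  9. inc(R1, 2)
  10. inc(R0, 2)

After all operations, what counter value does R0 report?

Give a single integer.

Op 1: merge R0<->R1 -> R0=(0,0,0,0) R1=(0,0,0,0)
Op 2: merge R0<->R3 -> R0=(0,0,0,0) R3=(0,0,0,0)
Op 3: merge R0<->R3 -> R0=(0,0,0,0) R3=(0,0,0,0)
Op 4: inc R3 by 5 -> R3=(0,0,0,5) value=5
Op 5: inc R2 by 2 -> R2=(0,0,2,0) value=2
Op 6: merge R0<->R1 -> R0=(0,0,0,0) R1=(0,0,0,0)
Op 7: merge R3<->R2 -> R3=(0,0,2,5) R2=(0,0,2,5)
Op 8: merge R1<->R2 -> R1=(0,0,2,5) R2=(0,0,2,5)
Op 9: inc R1 by 2 -> R1=(0,2,2,5) value=9
Op 10: inc R0 by 2 -> R0=(2,0,0,0) value=2

Answer: 2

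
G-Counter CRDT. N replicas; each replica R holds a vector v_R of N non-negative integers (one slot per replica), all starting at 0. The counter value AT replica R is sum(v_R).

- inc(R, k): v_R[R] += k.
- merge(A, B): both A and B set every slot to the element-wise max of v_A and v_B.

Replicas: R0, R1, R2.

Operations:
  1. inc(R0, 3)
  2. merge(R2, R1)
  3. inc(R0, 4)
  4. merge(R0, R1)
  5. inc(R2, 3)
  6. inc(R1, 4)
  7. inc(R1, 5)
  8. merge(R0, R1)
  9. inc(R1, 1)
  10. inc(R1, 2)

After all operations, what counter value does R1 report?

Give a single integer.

Answer: 19

Derivation:
Op 1: inc R0 by 3 -> R0=(3,0,0) value=3
Op 2: merge R2<->R1 -> R2=(0,0,0) R1=(0,0,0)
Op 3: inc R0 by 4 -> R0=(7,0,0) value=7
Op 4: merge R0<->R1 -> R0=(7,0,0) R1=(7,0,0)
Op 5: inc R2 by 3 -> R2=(0,0,3) value=3
Op 6: inc R1 by 4 -> R1=(7,4,0) value=11
Op 7: inc R1 by 5 -> R1=(7,9,0) value=16
Op 8: merge R0<->R1 -> R0=(7,9,0) R1=(7,9,0)
Op 9: inc R1 by 1 -> R1=(7,10,0) value=17
Op 10: inc R1 by 2 -> R1=(7,12,0) value=19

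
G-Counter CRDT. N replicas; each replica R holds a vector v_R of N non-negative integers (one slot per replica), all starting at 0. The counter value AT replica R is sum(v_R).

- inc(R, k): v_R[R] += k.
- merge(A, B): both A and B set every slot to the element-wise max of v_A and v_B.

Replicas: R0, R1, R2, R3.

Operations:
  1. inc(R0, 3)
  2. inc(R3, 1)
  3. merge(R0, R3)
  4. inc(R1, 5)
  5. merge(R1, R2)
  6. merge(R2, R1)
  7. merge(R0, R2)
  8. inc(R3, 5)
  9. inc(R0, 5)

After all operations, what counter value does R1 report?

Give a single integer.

Op 1: inc R0 by 3 -> R0=(3,0,0,0) value=3
Op 2: inc R3 by 1 -> R3=(0,0,0,1) value=1
Op 3: merge R0<->R3 -> R0=(3,0,0,1) R3=(3,0,0,1)
Op 4: inc R1 by 5 -> R1=(0,5,0,0) value=5
Op 5: merge R1<->R2 -> R1=(0,5,0,0) R2=(0,5,0,0)
Op 6: merge R2<->R1 -> R2=(0,5,0,0) R1=(0,5,0,0)
Op 7: merge R0<->R2 -> R0=(3,5,0,1) R2=(3,5,0,1)
Op 8: inc R3 by 5 -> R3=(3,0,0,6) value=9
Op 9: inc R0 by 5 -> R0=(8,5,0,1) value=14

Answer: 5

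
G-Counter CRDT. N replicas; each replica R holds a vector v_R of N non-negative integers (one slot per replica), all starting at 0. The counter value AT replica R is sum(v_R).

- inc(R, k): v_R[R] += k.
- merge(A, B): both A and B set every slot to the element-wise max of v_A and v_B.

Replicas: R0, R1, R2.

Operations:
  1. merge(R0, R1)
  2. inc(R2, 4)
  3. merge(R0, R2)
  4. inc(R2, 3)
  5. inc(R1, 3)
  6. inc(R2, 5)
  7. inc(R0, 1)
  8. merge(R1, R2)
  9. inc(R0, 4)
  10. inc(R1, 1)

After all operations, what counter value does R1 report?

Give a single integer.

Op 1: merge R0<->R1 -> R0=(0,0,0) R1=(0,0,0)
Op 2: inc R2 by 4 -> R2=(0,0,4) value=4
Op 3: merge R0<->R2 -> R0=(0,0,4) R2=(0,0,4)
Op 4: inc R2 by 3 -> R2=(0,0,7) value=7
Op 5: inc R1 by 3 -> R1=(0,3,0) value=3
Op 6: inc R2 by 5 -> R2=(0,0,12) value=12
Op 7: inc R0 by 1 -> R0=(1,0,4) value=5
Op 8: merge R1<->R2 -> R1=(0,3,12) R2=(0,3,12)
Op 9: inc R0 by 4 -> R0=(5,0,4) value=9
Op 10: inc R1 by 1 -> R1=(0,4,12) value=16

Answer: 16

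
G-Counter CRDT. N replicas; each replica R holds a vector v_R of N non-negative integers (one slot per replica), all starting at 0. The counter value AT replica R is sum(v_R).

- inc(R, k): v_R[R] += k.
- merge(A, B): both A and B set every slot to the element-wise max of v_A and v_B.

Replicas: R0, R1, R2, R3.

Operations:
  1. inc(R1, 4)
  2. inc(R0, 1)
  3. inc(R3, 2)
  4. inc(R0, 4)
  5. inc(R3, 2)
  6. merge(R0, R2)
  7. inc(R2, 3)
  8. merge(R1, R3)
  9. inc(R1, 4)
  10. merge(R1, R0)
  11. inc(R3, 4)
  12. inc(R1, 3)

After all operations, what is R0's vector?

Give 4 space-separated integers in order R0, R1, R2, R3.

Op 1: inc R1 by 4 -> R1=(0,4,0,0) value=4
Op 2: inc R0 by 1 -> R0=(1,0,0,0) value=1
Op 3: inc R3 by 2 -> R3=(0,0,0,2) value=2
Op 4: inc R0 by 4 -> R0=(5,0,0,0) value=5
Op 5: inc R3 by 2 -> R3=(0,0,0,4) value=4
Op 6: merge R0<->R2 -> R0=(5,0,0,0) R2=(5,0,0,0)
Op 7: inc R2 by 3 -> R2=(5,0,3,0) value=8
Op 8: merge R1<->R3 -> R1=(0,4,0,4) R3=(0,4,0,4)
Op 9: inc R1 by 4 -> R1=(0,8,0,4) value=12
Op 10: merge R1<->R0 -> R1=(5,8,0,4) R0=(5,8,0,4)
Op 11: inc R3 by 4 -> R3=(0,4,0,8) value=12
Op 12: inc R1 by 3 -> R1=(5,11,0,4) value=20

Answer: 5 8 0 4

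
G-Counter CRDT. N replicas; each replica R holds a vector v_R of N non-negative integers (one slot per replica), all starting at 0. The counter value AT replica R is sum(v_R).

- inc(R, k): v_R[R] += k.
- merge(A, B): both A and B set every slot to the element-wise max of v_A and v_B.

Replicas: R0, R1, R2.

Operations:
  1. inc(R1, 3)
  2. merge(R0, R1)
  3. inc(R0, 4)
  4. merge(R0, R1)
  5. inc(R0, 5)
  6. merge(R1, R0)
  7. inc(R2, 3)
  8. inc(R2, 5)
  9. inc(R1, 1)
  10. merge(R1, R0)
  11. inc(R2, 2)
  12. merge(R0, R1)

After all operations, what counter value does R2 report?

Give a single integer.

Answer: 10

Derivation:
Op 1: inc R1 by 3 -> R1=(0,3,0) value=3
Op 2: merge R0<->R1 -> R0=(0,3,0) R1=(0,3,0)
Op 3: inc R0 by 4 -> R0=(4,3,0) value=7
Op 4: merge R0<->R1 -> R0=(4,3,0) R1=(4,3,0)
Op 5: inc R0 by 5 -> R0=(9,3,0) value=12
Op 6: merge R1<->R0 -> R1=(9,3,0) R0=(9,3,0)
Op 7: inc R2 by 3 -> R2=(0,0,3) value=3
Op 8: inc R2 by 5 -> R2=(0,0,8) value=8
Op 9: inc R1 by 1 -> R1=(9,4,0) value=13
Op 10: merge R1<->R0 -> R1=(9,4,0) R0=(9,4,0)
Op 11: inc R2 by 2 -> R2=(0,0,10) value=10
Op 12: merge R0<->R1 -> R0=(9,4,0) R1=(9,4,0)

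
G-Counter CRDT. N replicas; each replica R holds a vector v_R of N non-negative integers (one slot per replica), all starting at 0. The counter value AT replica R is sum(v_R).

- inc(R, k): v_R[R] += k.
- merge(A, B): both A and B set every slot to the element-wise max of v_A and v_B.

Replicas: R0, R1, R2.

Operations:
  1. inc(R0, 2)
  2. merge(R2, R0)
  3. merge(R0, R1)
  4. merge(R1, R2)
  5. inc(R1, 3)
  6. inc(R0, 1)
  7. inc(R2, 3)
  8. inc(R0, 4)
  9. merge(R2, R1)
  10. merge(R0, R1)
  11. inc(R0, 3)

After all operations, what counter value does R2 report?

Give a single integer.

Answer: 8

Derivation:
Op 1: inc R0 by 2 -> R0=(2,0,0) value=2
Op 2: merge R2<->R0 -> R2=(2,0,0) R0=(2,0,0)
Op 3: merge R0<->R1 -> R0=(2,0,0) R1=(2,0,0)
Op 4: merge R1<->R2 -> R1=(2,0,0) R2=(2,0,0)
Op 5: inc R1 by 3 -> R1=(2,3,0) value=5
Op 6: inc R0 by 1 -> R0=(3,0,0) value=3
Op 7: inc R2 by 3 -> R2=(2,0,3) value=5
Op 8: inc R0 by 4 -> R0=(7,0,0) value=7
Op 9: merge R2<->R1 -> R2=(2,3,3) R1=(2,3,3)
Op 10: merge R0<->R1 -> R0=(7,3,3) R1=(7,3,3)
Op 11: inc R0 by 3 -> R0=(10,3,3) value=16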